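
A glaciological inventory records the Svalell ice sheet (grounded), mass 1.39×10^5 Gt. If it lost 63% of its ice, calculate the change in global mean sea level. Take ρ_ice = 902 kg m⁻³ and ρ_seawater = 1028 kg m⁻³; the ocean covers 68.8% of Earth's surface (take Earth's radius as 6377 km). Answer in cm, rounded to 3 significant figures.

Svalell: 0.63 × 1.39×10^5 Gt = 8.757×10^16 kg; dividing by ρ_w = 1028 kg m⁻³ gives 8.518×10^13 m³ of water.
Spread over 3.52×10^14 m² of ocean, Δh = 8.518×10^13 / 3.52×10^14 = 0.242 m = 24.2 cm.

≈ 24.2 cm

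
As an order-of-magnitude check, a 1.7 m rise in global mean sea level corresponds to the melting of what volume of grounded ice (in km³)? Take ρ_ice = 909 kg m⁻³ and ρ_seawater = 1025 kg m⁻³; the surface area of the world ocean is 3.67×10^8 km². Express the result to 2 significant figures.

Required water volume = Δh × A = 1.7 m × 3.67×10^14 m² = 6.239×10^14 m³ = 6.239×10^5 km³.
Ice volume = water volume × ρ_w/ρ_ice = 6.239×10^5 × 1025/909 = 7.0×10^5 km³.

≈ 7.0×10^5 km³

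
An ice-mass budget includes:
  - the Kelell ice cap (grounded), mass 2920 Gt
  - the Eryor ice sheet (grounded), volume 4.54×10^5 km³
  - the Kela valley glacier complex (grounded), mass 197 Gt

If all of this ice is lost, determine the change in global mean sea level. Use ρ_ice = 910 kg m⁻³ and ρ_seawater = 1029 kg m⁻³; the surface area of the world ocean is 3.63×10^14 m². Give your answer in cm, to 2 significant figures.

Kelell: 2920 Gt = 2.920×10^15 kg; dividing by ρ_w = 1029 kg m⁻³ gives 2.838×10^12 m³ of water.
Eryor: 4.54×10^5 km³ × (910/1029) = 4.015×10^5 km³ of water.
Kela: 197 Gt = 1.970×10^14 kg; dividing by ρ_w = 1029 kg m⁻³ gives 1.914×10^11 m³ of water.
Total added water ≈ 4.045×10^14 m³ over 3.63×10^14 m² → Δh = 1.11 m = 110 cm.

≈ 110 cm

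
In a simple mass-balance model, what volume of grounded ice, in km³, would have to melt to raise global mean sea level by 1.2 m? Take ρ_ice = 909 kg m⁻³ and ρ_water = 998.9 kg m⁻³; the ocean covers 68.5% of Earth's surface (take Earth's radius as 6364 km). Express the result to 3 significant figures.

Required water volume = Δh × A = 1.2 m × 3.49×10^14 m² = 4.184×10^14 m³ = 4.184×10^5 km³.
Ice volume = water volume × ρ_w/ρ_ice = 4.184×10^5 × 998.9/909 = 4.60×10^5 km³.

≈ 4.60×10^5 km³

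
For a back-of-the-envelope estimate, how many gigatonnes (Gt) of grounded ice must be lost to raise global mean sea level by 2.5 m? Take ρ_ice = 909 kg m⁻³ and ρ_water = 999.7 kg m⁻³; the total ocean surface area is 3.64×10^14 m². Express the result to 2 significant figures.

≈ 9.1×10^5 Gt

Required water volume = Δh × A = 2.5 m × 3.64×10^14 m² = 9.100×10^14 m³.
ρ_w = 999.7 kg m⁻³, so the mass of water = 9.100×10^14 m³ × 999.7 kg m⁻³ = 9.097×10^17 kg = 9.1×10^5 Gt (and the same mass of ice, by conservation).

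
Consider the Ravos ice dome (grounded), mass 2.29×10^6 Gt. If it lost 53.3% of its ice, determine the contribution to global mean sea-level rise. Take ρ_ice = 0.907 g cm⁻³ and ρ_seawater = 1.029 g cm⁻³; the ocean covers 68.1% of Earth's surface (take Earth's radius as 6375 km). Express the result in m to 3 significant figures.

≈ 3.41 m

Ravos: 0.533 × 2.29×10^6 Gt = 1.221×10^18 kg; dividing by ρ_w = 1.029 g cm⁻³ = 1029 kg m⁻³ gives 1.186×10^15 m³ of water.
Spread over 3.48×10^14 m² of ocean, Δh = 1.186×10^15 / 3.48×10^14 = 3.41 m.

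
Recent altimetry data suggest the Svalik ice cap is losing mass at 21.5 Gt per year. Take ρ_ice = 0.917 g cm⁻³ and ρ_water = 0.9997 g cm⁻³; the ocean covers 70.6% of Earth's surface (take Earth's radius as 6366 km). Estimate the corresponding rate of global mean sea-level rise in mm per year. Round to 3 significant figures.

≈ 0.0598 mm/yr

ρ_w = 0.9997 g cm⁻³ = 999.7 kg m⁻³. Annual water volume added = 21.5 Gt / ρ_w = 2.150×10^13 kg / 999.7 kg m⁻³ = 2.151×10^10 m³.
Δh per year = 2.151×10^10 / 3.60×10^14 = 5.98×10^-5 m = 0.0598 mm.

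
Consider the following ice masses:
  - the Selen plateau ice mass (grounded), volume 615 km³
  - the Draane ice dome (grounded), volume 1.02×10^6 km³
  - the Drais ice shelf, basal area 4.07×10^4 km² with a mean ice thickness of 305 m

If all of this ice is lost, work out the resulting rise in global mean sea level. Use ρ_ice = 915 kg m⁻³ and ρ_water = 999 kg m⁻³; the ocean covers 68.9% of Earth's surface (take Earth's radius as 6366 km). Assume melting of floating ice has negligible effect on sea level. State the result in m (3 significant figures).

≈ 2.66 m

Selen: 615 km³ × (915/999) = 563.3 km³ of water.
Draane: 1.02×10^6 km³ × (915/999) = 9.342×10^5 km³ of water.
The Drais ice shelf is floating and already displaces its own weight of water, so its melt adds essentially nothing to sea level.
Total added water ≈ 9.348×10^14 m³ over 3.51×10^14 m² → Δh = 2.66 m.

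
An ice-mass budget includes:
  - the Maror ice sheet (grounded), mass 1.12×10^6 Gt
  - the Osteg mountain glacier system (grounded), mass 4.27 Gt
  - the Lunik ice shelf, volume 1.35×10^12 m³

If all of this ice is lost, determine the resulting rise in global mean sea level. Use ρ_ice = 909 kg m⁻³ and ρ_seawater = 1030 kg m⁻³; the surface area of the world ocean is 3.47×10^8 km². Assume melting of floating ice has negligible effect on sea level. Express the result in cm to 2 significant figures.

≈ 310 cm

Maror: 1.12×10^6 Gt = 1.120×10^18 kg; dividing by ρ_w = 1030 kg m⁻³ gives 1.087×10^15 m³ of water.
Osteg: 4.27 Gt = 4.270×10^12 kg; dividing by ρ_w = 1030 kg m⁻³ gives 4.146×10^9 m³ of water.
The Lunik ice shelf is floating and already displaces its own weight of water, so its melt adds essentially nothing to sea level.
Total added water ≈ 1.087×10^15 m³ over 3.47×10^14 m² → Δh = 3.13 m = 310 cm.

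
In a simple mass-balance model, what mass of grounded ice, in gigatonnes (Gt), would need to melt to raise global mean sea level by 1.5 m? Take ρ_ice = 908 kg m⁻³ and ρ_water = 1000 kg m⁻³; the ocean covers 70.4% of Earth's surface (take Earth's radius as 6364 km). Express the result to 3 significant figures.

≈ 5.37×10^5 Gt

Required water volume = Δh × A = 1.5 m × 3.58×10^14 m² = 5.374×10^14 m³.
ρ_w = 1000 kg m⁻³, so the mass of water = 5.374×10^14 m³ × 1000 kg m⁻³ = 5.374×10^17 kg = 5.37×10^5 Gt (and the same mass of ice, by conservation).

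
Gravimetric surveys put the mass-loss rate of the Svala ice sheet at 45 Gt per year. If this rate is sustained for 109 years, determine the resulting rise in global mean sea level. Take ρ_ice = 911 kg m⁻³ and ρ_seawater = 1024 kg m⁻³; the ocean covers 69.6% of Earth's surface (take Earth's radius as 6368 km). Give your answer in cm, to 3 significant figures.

≈ 1.35 cm

Total mass lost = 45 Gt/yr × 109 yr = 4905 Gt = 4.905×10^15 kg.
ρ_w = 1024 kg m⁻³, so water volume = 4.905×10^15 / 1024 = 4.790×10^12 m³.
Δh = 4.790×10^12 / 3.55×10^14 = 0.0135 m = 1.35 cm.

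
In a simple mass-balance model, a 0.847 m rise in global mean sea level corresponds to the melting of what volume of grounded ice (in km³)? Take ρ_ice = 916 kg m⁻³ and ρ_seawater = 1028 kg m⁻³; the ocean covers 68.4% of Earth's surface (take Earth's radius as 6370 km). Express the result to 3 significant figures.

Required water volume = Δh × A = 0.847 m × 3.49×10^14 m² = 2.954×10^14 m³ = 2.954×10^5 km³.
Ice volume = water volume × ρ_w/ρ_ice = 2.954×10^5 × 1028/916 = 3.32×10^5 km³.

≈ 3.32×10^5 km³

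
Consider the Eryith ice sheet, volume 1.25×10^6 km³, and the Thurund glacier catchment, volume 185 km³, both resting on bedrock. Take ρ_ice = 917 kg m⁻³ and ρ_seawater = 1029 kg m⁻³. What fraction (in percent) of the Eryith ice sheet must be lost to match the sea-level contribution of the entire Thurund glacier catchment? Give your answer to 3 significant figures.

Equal sea-level rise means equal mass of meltwater, i.e. equal mass of ice lost.
Ice mass of Thurund: 1.696×10^14 kg; ice mass of Eryith: 1.146×10^18 kg.
Fraction required = 1.696×10^14 / 1.146×10^18 = 1.48×10^-4 → 0.0148 %.

≈ 0.0148 %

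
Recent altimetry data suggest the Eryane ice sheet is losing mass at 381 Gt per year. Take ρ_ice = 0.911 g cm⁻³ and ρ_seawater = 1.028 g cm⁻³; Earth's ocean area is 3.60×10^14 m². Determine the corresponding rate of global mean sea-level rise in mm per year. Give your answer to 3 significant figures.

≈ 1.03 mm/yr

ρ_w = 1.028 g cm⁻³ = 1028 kg m⁻³. Annual water volume added = 381 Gt / ρ_w = 3.810×10^14 kg / 1028 kg m⁻³ = 3.706×10^11 m³.
Δh per year = 3.706×10^11 / 3.60×10^14 = 1.03×10^-3 m = 1.03 mm.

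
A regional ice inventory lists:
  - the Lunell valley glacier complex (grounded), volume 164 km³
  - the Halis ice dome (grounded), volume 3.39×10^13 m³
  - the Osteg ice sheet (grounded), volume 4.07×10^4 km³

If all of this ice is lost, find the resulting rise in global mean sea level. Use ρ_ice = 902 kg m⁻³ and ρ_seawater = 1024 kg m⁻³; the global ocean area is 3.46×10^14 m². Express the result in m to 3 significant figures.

Lunell: 164 km³ × (902/1024) = 144.5 km³ of water.
Halis: 3.39×10^13 m³ × (902/1024) = 2.986×10^13 m³ of water.
Osteg: 4.07×10^4 km³ × (902/1024) = 3.585×10^4 km³ of water.
Total added water ≈ 6.586×10^13 m³ over 3.46×10^14 m² → Δh = 0.190 m.

≈ 0.190 m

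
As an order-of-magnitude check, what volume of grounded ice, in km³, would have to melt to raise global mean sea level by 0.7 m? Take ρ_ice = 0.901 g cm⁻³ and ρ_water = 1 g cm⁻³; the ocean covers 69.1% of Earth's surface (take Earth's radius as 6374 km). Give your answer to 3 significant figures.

Required water volume = Δh × A = 0.7 m × 3.53×10^14 m² = 2.470×10^14 m³ = 2.470×10^5 km³.
Ice volume = water volume × ρ_w/ρ_ice = 2.470×10^5 × 1000/901 = 2.74×10^5 km³.

≈ 2.74×10^5 km³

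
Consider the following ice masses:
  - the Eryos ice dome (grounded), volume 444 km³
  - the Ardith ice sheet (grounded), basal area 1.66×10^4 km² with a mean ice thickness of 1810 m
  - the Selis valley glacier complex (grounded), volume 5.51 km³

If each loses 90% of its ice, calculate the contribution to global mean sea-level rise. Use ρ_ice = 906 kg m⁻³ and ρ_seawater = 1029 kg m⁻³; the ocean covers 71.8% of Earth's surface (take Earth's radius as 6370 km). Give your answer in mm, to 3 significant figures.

Eryos: 0.9 × 444 km³ × (906/1029) = 351.8 km³ of water.
Ardith: ice volume = 1.66×10^4 km² × 1810 m = 3.005×10^4 km³; 0.9 × 3.005×10^4 × (906/1029) = 2.381×10^4 km³ of water.
Selis: 0.9 × 5.51 km³ × (906/1029) = 4.366 km³ of water.
Total added water ≈ 2.417×10^13 m³ over 3.66×10^14 m² → Δh = 0.0660 m = 66.0 mm.

≈ 66.0 mm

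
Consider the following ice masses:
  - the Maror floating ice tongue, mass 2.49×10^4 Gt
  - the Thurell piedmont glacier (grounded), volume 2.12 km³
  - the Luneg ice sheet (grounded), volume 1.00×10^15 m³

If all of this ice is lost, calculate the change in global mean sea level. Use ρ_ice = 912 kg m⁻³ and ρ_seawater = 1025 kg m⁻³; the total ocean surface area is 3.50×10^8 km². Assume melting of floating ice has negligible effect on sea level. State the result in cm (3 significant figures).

≈ 254 cm

The Maror floating ice tongue is floating and already displaces its own weight of water, so its melt adds essentially nothing to sea level.
Thurell: 2.12 km³ × (912/1025) = 1.886 km³ of water.
Luneg: 1.00×10^15 m³ × (912/1025) = 8.898×10^14 m³ of water.
Total added water ≈ 8.898×10^14 m³ over 3.50×10^14 m² → Δh = 2.54 m = 254 cm.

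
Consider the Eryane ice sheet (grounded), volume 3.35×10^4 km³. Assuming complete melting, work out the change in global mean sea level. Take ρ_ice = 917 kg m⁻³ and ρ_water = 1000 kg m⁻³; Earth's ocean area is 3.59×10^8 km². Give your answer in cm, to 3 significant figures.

Eryane: 3.35×10^4 km³ × (917/1000) = 3.072×10^4 km³ of water.
Spread over 3.59×10^14 m² of ocean, Δh = 3.072×10^13 / 3.59×10^14 = 0.0856 m = 8.56 cm.

≈ 8.56 cm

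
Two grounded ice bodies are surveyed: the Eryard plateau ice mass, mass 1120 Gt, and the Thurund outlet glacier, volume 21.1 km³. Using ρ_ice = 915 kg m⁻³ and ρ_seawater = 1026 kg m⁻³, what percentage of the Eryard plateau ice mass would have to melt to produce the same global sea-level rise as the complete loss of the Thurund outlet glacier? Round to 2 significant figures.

Equal sea-level rise means equal mass of meltwater, i.e. equal mass of ice lost.
Ice mass of Thurund: 1.931×10^13 kg; ice mass of Eryard: 1.120×10^15 kg.
Fraction required = 1.931×10^13 / 1.120×10^15 = 0.0172 → 1.7 %.

≈ 1.7 %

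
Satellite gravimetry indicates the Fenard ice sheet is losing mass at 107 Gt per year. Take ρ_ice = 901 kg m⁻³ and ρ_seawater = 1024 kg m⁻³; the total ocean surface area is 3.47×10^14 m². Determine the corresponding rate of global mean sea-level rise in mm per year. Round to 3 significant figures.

ρ_w = 1024 kg m⁻³. Annual water volume added = 107 Gt / ρ_w = 1.070×10^14 kg / 1024 kg m⁻³ = 1.045×10^11 m³.
Δh per year = 1.045×10^11 / 3.47×10^14 = 3.01×10^-4 m = 0.301 mm.

≈ 0.301 mm/yr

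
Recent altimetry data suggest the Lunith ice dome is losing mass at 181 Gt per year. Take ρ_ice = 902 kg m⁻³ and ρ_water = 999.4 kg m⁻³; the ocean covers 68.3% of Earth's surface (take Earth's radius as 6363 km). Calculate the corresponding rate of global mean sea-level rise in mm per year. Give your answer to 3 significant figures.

≈ 0.521 mm/yr

ρ_w = 999.4 kg m⁻³. Annual water volume added = 181 Gt / ρ_w = 1.810×10^14 kg / 999.4 kg m⁻³ = 1.811×10^11 m³.
Δh per year = 1.811×10^11 / 3.47×10^14 = 5.21×10^-4 m = 0.521 mm.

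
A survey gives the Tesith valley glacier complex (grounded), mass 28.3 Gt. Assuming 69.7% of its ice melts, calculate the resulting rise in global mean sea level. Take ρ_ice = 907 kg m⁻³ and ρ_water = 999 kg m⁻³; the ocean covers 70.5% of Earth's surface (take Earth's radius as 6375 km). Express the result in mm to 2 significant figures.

≈ 0.055 mm

Tesith: 0.697 × 28.3 Gt = 1.973×10^13 kg; dividing by ρ_w = 999 kg m⁻³ gives 1.974×10^10 m³ of water.
Spread over 3.60×10^14 m² of ocean, Δh = 1.974×10^10 / 3.60×10^14 = 5.48×10^-5 m = 0.055 mm.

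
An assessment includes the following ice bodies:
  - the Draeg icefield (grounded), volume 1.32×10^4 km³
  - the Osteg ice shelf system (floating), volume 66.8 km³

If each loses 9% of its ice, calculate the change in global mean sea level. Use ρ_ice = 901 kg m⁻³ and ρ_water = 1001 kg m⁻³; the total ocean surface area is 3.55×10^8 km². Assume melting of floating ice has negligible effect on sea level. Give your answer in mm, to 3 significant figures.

≈ 3.01 mm

Draeg: 0.09 × 1.32×10^4 km³ × (901/1001) = 1069 km³ of water.
The Osteg ice shelf system is floating and already displaces its own weight of water, so its melt adds essentially nothing to sea level.
Total added water ≈ 1.069×10^12 m³ over 3.55×10^14 m² → Δh = 3.01×10^-3 m = 3.01 mm.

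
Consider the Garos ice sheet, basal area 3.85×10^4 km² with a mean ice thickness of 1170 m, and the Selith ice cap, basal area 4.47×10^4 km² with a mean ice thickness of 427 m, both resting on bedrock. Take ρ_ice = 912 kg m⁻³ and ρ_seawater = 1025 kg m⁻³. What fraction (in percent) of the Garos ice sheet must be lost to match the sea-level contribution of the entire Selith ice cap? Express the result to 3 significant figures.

Equal sea-level rise means equal mass of meltwater, i.e. equal mass of ice lost.
Ice mass of Selith: 1.741×10^16 kg; ice mass of Garos: 4.108×10^16 kg.
Fraction required = 1.741×10^16 / 4.108×10^16 = 0.424 → 42.4 %.

≈ 42.4 %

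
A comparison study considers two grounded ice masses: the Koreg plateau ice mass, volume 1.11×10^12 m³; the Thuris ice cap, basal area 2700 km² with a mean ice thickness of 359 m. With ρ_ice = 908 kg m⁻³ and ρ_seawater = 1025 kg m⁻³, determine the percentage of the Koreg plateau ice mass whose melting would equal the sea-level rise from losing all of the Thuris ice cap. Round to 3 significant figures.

Equal sea-level rise means equal mass of meltwater, i.e. equal mass of ice lost.
Ice mass of Thuris: 8.801×10^14 kg; ice mass of Koreg: 1.008×10^15 kg.
Fraction required = 8.801×10^14 / 1.008×10^15 = 0.873 → 87.3 %.

≈ 87.3 %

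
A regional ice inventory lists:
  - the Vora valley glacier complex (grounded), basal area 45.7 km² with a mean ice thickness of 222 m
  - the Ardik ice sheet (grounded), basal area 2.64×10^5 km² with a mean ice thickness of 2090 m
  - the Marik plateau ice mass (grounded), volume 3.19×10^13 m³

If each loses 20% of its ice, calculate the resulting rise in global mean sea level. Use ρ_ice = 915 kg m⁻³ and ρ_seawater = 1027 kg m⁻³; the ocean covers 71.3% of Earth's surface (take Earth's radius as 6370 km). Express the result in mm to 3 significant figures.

Vora: ice volume = 45.7 km² × 222 m = 10.15 km³; 0.2 × 10.15 × (915/1027) = 1.808 km³ of water.
Ardik: ice volume = 2.64×10^5 km² × 2090 m = 5.518×10^5 km³; 0.2 × 5.518×10^5 × (915/1027) = 9.832×10^4 km³ of water.
Marik: 0.2 × 3.19×10^13 m³ × (915/1027) = 5.684×10^12 m³ of water.
Total added water ≈ 1.040×10^14 m³ over 3.64×10^14 m² → Δh = 0.286 m = 286 mm.

≈ 286 mm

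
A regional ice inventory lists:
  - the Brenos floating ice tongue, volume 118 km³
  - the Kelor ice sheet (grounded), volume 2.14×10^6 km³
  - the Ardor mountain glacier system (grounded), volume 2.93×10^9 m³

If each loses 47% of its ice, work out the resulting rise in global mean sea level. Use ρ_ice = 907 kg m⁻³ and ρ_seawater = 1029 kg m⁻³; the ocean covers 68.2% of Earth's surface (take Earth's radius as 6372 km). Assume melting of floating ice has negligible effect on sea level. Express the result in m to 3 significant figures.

The Brenos floating ice tongue is floating and already displaces its own weight of water, so its melt adds essentially nothing to sea level.
Kelor: 0.47 × 2.14×10^6 km³ × (907/1029) = 8.866×10^5 km³ of water.
Ardor: 0.47 × 2.93×10^9 m³ × (907/1029) = 1.214×10^9 m³ of water.
Total added water ≈ 8.866×10^14 m³ over 3.48×10^14 m² → Δh = 2.55 m.

≈ 2.55 m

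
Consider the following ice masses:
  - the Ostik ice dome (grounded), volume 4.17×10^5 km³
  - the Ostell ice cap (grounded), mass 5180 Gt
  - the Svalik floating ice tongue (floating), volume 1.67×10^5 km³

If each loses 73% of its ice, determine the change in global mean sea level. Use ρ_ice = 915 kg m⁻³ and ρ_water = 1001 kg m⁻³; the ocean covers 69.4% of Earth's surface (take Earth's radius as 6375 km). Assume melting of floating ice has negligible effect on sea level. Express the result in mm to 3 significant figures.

Ostik: 0.73 × 4.17×10^5 km³ × (915/1001) = 2.783×10^5 km³ of water.
Ostell: 0.73 × 5180 Gt = 3.781×10^15 kg; dividing by ρ_w = 1001 kg m⁻³ gives 3.778×10^12 m³ of water.
The Svalik floating ice tongue is floating and already displaces its own weight of water, so its melt adds essentially nothing to sea level.
Total added water ≈ 2.820×10^14 m³ over 3.54×10^14 m² → Δh = 0.796 m = 796 mm.

≈ 796 mm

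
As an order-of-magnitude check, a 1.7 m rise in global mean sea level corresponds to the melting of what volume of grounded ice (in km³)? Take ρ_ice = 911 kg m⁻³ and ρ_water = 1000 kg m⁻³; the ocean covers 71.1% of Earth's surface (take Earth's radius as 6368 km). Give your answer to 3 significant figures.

Required water volume = Δh × A = 1.7 m × 3.62×10^14 m² = 6.159×10^14 m³ = 6.159×10^5 km³.
Ice volume = water volume × ρ_w/ρ_ice = 6.159×10^5 × 1000/911 = 6.76×10^5 km³.

≈ 6.76×10^5 km³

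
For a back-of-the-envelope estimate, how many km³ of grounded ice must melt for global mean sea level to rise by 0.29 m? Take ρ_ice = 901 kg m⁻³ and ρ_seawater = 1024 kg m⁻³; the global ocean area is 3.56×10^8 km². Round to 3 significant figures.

Required water volume = Δh × A = 0.29 m × 3.56×10^14 m² = 1.032×10^14 m³ = 1.032×10^5 km³.
Ice volume = water volume × ρ_w/ρ_ice = 1.032×10^5 × 1024/901 = 1.17×10^5 km³.

≈ 1.17×10^5 km³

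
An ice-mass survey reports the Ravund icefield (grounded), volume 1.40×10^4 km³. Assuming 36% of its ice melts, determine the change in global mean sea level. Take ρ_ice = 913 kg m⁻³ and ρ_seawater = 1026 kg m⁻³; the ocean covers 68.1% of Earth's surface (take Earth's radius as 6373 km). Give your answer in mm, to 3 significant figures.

Ravund: 0.36 × 1.40×10^4 km³ × (913/1026) = 4485 km³ of water.
Spread over 3.48×10^14 m² of ocean, Δh = 4.485×10^12 / 3.48×10^14 = 0.0129 m = 12.9 mm.

≈ 12.9 mm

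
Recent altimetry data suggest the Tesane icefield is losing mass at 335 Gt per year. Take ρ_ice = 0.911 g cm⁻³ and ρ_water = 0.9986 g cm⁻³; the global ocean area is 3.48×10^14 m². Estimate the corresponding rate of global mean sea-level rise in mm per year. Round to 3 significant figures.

ρ_w = 0.9986 g cm⁻³ = 998.6 kg m⁻³. Annual water volume added = 335 Gt / ρ_w = 3.350×10^14 kg / 998.6 kg m⁻³ = 3.355×10^11 m³.
Δh per year = 3.355×10^11 / 3.48×10^14 = 9.64×10^-4 m = 0.964 mm.

≈ 0.964 mm/yr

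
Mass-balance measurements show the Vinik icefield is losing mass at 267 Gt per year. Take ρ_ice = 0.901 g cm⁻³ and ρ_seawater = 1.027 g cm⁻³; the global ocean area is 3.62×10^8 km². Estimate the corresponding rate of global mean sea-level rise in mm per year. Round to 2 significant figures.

≈ 0.72 mm/yr

ρ_w = 1.027 g cm⁻³ = 1027 kg m⁻³. Annual water volume added = 267 Gt / ρ_w = 2.670×10^14 kg / 1027 kg m⁻³ = 2.600×10^11 m³.
Δh per year = 2.600×10^11 / 3.62×10^14 = 7.18×10^-4 m = 0.72 mm.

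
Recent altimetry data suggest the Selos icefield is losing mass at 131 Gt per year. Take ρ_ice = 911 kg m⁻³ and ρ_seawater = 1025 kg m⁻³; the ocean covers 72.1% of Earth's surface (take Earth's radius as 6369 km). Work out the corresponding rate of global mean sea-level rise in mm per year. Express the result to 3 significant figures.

ρ_w = 1025 kg m⁻³. Annual water volume added = 131 Gt / ρ_w = 1.310×10^14 kg / 1025 kg m⁻³ = 1.278×10^11 m³.
Δh per year = 1.278×10^11 / 3.68×10^14 = 3.48×10^-4 m = 0.348 mm.

≈ 0.348 mm/yr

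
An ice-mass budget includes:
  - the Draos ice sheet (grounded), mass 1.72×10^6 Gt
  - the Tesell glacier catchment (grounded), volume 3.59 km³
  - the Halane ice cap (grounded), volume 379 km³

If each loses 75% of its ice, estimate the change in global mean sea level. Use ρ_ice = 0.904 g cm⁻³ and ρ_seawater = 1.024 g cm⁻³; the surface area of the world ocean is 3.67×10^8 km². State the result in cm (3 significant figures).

≈ 343 cm

Draos: 0.75 × 1.72×10^6 Gt = 1.290×10^18 kg; dividing by ρ_w = 1.024 g cm⁻³ = 1024 kg m⁻³ gives 1.260×10^15 m³ of water.
Tesell: 0.75 × 3.59 km³ × (904/1024) = 2.377 km³ of water.
Halane: 0.75 × 379 km³ × (904/1024) = 250.9 km³ of water.
Total added water ≈ 1.260×10^15 m³ over 3.67×10^14 m² → Δh = 3.43 m = 343 cm.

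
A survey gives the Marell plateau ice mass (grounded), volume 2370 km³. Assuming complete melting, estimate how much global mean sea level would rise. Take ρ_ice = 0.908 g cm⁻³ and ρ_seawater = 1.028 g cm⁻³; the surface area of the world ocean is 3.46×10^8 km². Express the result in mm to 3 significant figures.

Marell: 2370 km³ × (908/1028) = 2093 km³ of water.
Spread over 3.46×10^14 m² of ocean, Δh = 2.093×10^12 / 3.46×10^14 = 6.05×10^-3 m = 6.05 mm.

≈ 6.05 mm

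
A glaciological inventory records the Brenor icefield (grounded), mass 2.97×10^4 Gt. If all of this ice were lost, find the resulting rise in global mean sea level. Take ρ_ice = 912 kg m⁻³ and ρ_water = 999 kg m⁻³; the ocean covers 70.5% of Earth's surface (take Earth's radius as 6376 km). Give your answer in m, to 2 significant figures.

Brenor: 2.97×10^4 Gt = 2.970×10^16 kg; dividing by ρ_w = 999 kg m⁻³ gives 2.973×10^13 m³ of water.
Spread over 3.60×10^14 m² of ocean, Δh = 2.973×10^13 / 3.60×10^14 = 0.0825 m.

≈ 0.083 m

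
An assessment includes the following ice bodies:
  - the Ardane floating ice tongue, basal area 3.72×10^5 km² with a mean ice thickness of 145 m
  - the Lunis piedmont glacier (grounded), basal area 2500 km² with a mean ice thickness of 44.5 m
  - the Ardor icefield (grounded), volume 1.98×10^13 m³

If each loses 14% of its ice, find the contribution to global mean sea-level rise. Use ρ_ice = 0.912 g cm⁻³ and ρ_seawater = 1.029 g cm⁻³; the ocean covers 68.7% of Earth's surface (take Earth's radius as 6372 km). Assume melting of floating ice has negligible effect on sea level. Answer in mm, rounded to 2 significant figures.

The Ardane floating ice tongue is floating and already displaces its own weight of water, so its melt adds essentially nothing to sea level.
Lunis: ice volume = 2500 km² × 44.5 m = 111.2 km³; 0.14 × 111.2 × (912/1029) = 13.80 km³ of water.
Ardor: 0.14 × 1.98×10^13 m³ × (912/1029) = 2.457×10^12 m³ of water.
Total added water ≈ 2.471×10^12 m³ over 3.51×10^14 m² → Δh = 7.05×10^-3 m = 7.0 mm.

≈ 7.0 mm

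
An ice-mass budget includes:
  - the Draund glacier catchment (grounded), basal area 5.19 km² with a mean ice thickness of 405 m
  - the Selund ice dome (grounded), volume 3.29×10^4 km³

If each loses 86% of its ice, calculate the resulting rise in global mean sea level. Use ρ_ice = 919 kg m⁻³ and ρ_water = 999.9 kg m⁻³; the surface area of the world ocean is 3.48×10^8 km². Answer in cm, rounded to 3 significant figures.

≈ 7.47 cm

Draund: ice volume = 5.19 km² × 405 m = 2.102 km³; 0.86 × 2.102 × (919/999.9) = 1.661 km³ of water.
Selund: 0.86 × 3.29×10^4 km³ × (919/999.9) = 2.600×10^4 km³ of water.
Total added water ≈ 2.601×10^13 m³ over 3.48×10^14 m² → Δh = 0.0747 m = 7.47 cm.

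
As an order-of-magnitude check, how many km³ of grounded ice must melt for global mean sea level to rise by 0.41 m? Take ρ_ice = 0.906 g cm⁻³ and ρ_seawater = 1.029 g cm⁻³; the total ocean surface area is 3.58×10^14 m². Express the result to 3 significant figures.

Required water volume = Δh × A = 0.41 m × 3.58×10^14 m² = 1.468×10^14 m³ = 1.468×10^5 km³.
Ice volume = water volume × ρ_w/ρ_ice = 1.468×10^5 × 1029/906 = 1.67×10^5 km³.

≈ 1.67×10^5 km³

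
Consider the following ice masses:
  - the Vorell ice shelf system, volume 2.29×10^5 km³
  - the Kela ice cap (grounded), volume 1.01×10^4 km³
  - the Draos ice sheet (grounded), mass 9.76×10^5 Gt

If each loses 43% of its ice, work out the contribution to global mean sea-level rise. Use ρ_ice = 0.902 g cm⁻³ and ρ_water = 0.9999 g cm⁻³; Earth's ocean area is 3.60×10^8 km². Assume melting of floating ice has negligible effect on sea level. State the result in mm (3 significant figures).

The Vorell ice shelf system is floating and already displaces its own weight of water, so its melt adds essentially nothing to sea level.
Kela: 0.43 × 1.01×10^4 km³ × (902/999.9) = 3918 km³ of water.
Draos: 0.43 × 9.76×10^5 Gt = 4.197×10^17 kg; dividing by ρ_w = 0.9999 g cm⁻³ = 999.9 kg m⁻³ gives 4.197×10^14 m³ of water.
Total added water ≈ 4.236×10^14 m³ over 3.60×10^14 m² → Δh = 1.18 m = 1180 mm.

≈ 1180 mm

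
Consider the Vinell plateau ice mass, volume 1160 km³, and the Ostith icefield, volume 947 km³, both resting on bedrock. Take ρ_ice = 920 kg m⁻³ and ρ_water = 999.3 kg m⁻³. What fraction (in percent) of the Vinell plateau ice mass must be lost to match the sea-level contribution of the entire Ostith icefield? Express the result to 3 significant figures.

≈ 81.6 %

Equal sea-level rise means equal mass of meltwater, i.e. equal mass of ice lost.
Ice mass of Ostith: 8.712×10^14 kg; ice mass of Vinell: 1.067×10^15 kg.
Fraction required = 8.712×10^14 / 1.067×10^15 = 0.816 → 81.6 %.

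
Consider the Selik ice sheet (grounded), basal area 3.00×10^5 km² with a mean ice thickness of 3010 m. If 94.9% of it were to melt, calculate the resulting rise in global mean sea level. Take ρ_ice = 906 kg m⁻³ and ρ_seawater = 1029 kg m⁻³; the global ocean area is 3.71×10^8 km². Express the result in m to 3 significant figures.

≈ 2.03 m

Selik: ice volume = 3.00×10^5 km² × 3010 m = 9.030×10^5 km³; 0.949 × 9.030×10^5 × (906/1029) = 7.545×10^5 km³ of water.
Spread over 3.71×10^14 m² of ocean, Δh = 7.545×10^14 / 3.71×10^14 = 2.03 m.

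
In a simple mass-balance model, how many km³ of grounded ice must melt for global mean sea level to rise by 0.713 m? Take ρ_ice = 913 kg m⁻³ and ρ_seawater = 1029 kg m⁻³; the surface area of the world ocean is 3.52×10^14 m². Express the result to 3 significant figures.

Required water volume = Δh × A = 0.713 m × 3.52×10^14 m² = 2.510×10^14 m³ = 2.510×10^5 km³.
Ice volume = water volume × ρ_w/ρ_ice = 2.510×10^5 × 1029/913 = 2.83×10^5 km³.

≈ 2.83×10^5 km³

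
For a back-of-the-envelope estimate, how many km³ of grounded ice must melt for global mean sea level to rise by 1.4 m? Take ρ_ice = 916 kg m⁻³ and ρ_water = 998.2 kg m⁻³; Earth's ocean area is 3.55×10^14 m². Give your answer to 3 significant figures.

≈ 5.42×10^5 km³

Required water volume = Δh × A = 1.4 m × 3.55×10^14 m² = 4.970×10^14 m³ = 4.970×10^5 km³.
Ice volume = water volume × ρ_w/ρ_ice = 4.970×10^5 × 998.2/916 = 5.42×10^5 km³.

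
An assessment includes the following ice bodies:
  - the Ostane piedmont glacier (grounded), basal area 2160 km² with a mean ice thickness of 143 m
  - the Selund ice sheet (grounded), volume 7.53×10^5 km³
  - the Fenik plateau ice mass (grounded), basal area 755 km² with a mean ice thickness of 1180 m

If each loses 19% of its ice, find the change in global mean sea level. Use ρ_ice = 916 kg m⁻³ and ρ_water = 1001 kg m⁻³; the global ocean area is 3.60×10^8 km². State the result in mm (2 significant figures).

Ostane: ice volume = 2160 km² × 143 m = 308.9 km³; 0.19 × 308.9 × (916/1001) = 53.70 km³ of water.
Selund: 0.19 × 7.53×10^5 km³ × (916/1001) = 1.309×10^5 km³ of water.
Fenik: ice volume = 755 km² × 1180 m = 890.9 km³; 0.19 × 890.9 × (916/1001) = 154.9 km³ of water.
Total added water ≈ 1.311×10^14 m³ over 3.60×10^14 m² → Δh = 0.364 m = 360 mm.

≈ 360 mm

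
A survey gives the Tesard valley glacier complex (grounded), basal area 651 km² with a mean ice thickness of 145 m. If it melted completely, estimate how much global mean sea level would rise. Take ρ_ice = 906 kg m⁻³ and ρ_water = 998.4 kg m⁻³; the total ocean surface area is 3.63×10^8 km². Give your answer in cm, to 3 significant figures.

Tesard: ice volume = 651 km² × 145 m = 94.39 km³; 94.39 × (906/998.4) = 85.66 km³ of water.
Spread over 3.63×10^14 m² of ocean, Δh = 8.566×10^10 / 3.63×10^14 = 2.36×10^-4 m = 0.0236 cm.

≈ 0.0236 cm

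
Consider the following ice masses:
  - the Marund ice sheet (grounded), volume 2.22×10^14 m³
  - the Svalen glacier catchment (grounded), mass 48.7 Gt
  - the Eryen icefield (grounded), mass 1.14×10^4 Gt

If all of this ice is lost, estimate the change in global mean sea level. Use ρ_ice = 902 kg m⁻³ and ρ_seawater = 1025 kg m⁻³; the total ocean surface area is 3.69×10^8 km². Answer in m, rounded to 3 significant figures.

Marund: 2.22×10^14 m³ × (902/1025) = 1.954×10^14 m³ of water.
Svalen: 48.7 Gt = 4.870×10^13 kg; dividing by ρ_w = 1025 kg m⁻³ gives 4.751×10^10 m³ of water.
Eryen: 1.14×10^4 Gt = 1.140×10^16 kg; dividing by ρ_w = 1025 kg m⁻³ gives 1.112×10^13 m³ of water.
Total added water ≈ 2.065×10^14 m³ over 3.69×10^14 m² → Δh = 0.560 m.

≈ 0.560 m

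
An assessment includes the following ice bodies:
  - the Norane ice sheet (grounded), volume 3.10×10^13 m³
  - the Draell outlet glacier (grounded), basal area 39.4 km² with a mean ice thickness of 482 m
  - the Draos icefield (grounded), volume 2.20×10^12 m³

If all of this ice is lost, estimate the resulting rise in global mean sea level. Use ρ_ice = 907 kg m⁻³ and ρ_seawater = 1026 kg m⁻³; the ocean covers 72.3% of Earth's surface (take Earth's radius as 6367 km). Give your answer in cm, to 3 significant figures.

≈ 7.97 cm

Norane: 3.10×10^13 m³ × (907/1026) = 2.740×10^13 m³ of water.
Draell: ice volume = 39.4 km² × 482 m = 18.99 km³; 18.99 × (907/1026) = 16.79 km³ of water.
Draos: 2.20×10^12 m³ × (907/1026) = 1.945×10^12 m³ of water.
Total added water ≈ 2.937×10^13 m³ over 3.68×10^14 m² → Δh = 0.0797 m = 7.97 cm.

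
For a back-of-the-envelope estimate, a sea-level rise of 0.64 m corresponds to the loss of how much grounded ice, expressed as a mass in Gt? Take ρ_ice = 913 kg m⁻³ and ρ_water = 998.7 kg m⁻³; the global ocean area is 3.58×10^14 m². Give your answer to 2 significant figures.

Required water volume = Δh × A = 0.64 m × 3.58×10^14 m² = 2.291×10^14 m³.
ρ_w = 998.7 kg m⁻³, so the mass of water = 2.291×10^14 m³ × 998.7 kg m⁻³ = 2.288×10^17 kg = 2.3×10^5 Gt (and the same mass of ice, by conservation).

≈ 2.3×10^5 Gt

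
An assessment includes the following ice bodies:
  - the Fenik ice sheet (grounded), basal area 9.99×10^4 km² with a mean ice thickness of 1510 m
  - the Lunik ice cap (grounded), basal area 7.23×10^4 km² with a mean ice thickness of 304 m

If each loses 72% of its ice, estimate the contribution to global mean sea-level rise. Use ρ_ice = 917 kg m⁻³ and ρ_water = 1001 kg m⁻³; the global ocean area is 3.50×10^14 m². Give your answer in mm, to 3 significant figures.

Fenik: ice volume = 9.99×10^4 km² × 1510 m = 1.508×10^5 km³; 0.72 × 1.508×10^5 × (917/1001) = 9.950×10^4 km³ of water.
Lunik: ice volume = 7.23×10^4 km² × 304 m = 2.198×10^4 km³; 0.72 × 2.198×10^4 × (917/1001) = 1.450×10^4 km³ of water.
Total added water ≈ 1.140×10^14 m³ over 3.50×10^14 m² → Δh = 0.326 m = 326 mm.

≈ 326 mm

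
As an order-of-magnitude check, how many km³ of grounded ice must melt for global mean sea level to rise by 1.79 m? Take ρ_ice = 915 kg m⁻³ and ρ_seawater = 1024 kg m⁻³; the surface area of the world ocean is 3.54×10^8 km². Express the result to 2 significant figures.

Required water volume = Δh × A = 1.79 m × 3.54×10^14 m² = 6.337×10^14 m³ = 6.337×10^5 km³.
Ice volume = water volume × ρ_w/ρ_ice = 6.337×10^5 × 1024/915 = 7.1×10^5 km³.

≈ 7.1×10^5 km³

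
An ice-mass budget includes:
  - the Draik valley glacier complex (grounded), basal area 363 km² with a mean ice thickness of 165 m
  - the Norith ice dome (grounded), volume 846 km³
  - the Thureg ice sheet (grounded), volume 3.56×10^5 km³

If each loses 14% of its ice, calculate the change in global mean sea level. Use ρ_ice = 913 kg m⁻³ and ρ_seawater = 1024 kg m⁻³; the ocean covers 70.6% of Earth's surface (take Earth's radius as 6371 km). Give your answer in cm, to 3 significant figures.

Draik: ice volume = 363 km² × 165 m = 59.90 km³; 0.14 × 59.90 × (913/1024) = 7.476 km³ of water.
Norith: 0.14 × 846 km³ × (913/1024) = 105.6 km³ of water.
Thureg: 0.14 × 3.56×10^5 km³ × (913/1024) = 4.444×10^4 km³ of water.
Total added water ≈ 4.455×10^13 m³ over 3.60×10^14 m² → Δh = 0.124 m = 12.4 cm.

≈ 12.4 cm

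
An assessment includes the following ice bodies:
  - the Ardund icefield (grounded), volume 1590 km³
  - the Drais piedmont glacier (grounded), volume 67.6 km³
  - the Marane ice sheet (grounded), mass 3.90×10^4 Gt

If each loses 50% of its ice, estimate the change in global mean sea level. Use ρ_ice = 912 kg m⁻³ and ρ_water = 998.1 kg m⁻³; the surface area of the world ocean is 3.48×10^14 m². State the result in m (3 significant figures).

≈ 0.0583 m

Ardund: 0.5 × 1590 km³ × (912/998.1) = 726.4 km³ of water.
Drais: 0.5 × 67.6 km³ × (912/998.1) = 30.88 km³ of water.
Marane: 0.5 × 3.90×10^4 Gt = 1.950×10^16 kg; dividing by ρ_w = 998.1 kg m⁻³ gives 1.954×10^13 m³ of water.
Total added water ≈ 2.029×10^13 m³ over 3.48×10^14 m² → Δh = 0.0583 m.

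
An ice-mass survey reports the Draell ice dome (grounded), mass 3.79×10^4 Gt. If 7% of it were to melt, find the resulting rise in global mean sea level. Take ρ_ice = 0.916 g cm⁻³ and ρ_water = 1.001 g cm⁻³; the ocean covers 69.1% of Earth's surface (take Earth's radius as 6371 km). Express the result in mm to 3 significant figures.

≈ 7.52 mm

Draell: 0.07 × 3.79×10^4 Gt = 2.653×10^15 kg; dividing by ρ_w = 1.001 g cm⁻³ = 1001 kg m⁻³ gives 2.650×10^12 m³ of water.
Spread over 3.52×10^14 m² of ocean, Δh = 2.650×10^12 / 3.52×10^14 = 7.52×10^-3 m = 7.52 mm.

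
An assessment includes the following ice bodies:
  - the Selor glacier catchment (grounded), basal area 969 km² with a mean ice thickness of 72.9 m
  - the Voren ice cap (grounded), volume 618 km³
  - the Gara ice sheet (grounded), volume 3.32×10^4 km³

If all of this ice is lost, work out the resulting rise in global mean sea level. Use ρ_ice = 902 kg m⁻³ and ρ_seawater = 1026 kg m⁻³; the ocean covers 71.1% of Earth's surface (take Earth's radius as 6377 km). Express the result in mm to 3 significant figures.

Selor: ice volume = 969 km² × 72.9 m = 70.64 km³; 70.64 × (902/1026) = 62.10 km³ of water.
Voren: 618 km³ × (902/1026) = 543.3 km³ of water.
Gara: 3.32×10^4 km³ × (902/1026) = 2.919×10^4 km³ of water.
Total added water ≈ 2.979×10^13 m³ over 3.63×10^14 m² → Δh = 0.0820 m = 82.0 mm.

≈ 82.0 mm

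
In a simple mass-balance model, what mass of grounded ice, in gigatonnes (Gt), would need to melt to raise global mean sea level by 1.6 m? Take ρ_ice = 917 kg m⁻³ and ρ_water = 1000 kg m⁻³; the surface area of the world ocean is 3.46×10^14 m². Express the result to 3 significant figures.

≈ 5.54×10^5 Gt

Required water volume = Δh × A = 1.6 m × 3.46×10^14 m² = 5.536×10^14 m³.
ρ_w = 1000 kg m⁻³, so the mass of water = 5.536×10^14 m³ × 1000 kg m⁻³ = 5.536×10^17 kg = 5.54×10^5 Gt (and the same mass of ice, by conservation).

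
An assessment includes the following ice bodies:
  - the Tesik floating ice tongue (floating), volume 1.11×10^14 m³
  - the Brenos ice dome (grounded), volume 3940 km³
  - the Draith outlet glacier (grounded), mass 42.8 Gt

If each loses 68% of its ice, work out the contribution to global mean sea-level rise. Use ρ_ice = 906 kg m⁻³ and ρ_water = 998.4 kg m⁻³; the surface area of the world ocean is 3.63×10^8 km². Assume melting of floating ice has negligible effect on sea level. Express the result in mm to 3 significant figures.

≈ 6.78 mm

The Tesik floating ice tongue is floating and already displaces its own weight of water, so its melt adds essentially nothing to sea level.
Brenos: 0.68 × 3940 km³ × (906/998.4) = 2431 km³ of water.
Draith: 0.68 × 42.8 Gt = 2.910×10^13 kg; dividing by ρ_w = 998.4 kg m⁻³ gives 2.915×10^10 m³ of water.
Total added water ≈ 2.460×10^12 m³ over 3.63×10^14 m² → Δh = 6.78×10^-3 m = 6.78 mm.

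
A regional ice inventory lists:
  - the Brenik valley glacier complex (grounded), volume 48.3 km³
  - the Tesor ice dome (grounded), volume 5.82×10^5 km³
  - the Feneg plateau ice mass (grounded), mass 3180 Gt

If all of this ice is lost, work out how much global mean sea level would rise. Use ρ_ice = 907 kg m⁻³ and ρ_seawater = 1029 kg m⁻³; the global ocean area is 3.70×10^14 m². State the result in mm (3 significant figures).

Brenik: 48.3 km³ × (907/1029) = 42.57 km³ of water.
Tesor: 5.82×10^5 km³ × (907/1029) = 5.130×10^5 km³ of water.
Feneg: 3180 Gt = 3.180×10^15 kg; dividing by ρ_w = 1029 kg m⁻³ gives 3.090×10^12 m³ of water.
Total added water ≈ 5.161×10^14 m³ over 3.70×10^14 m² → Δh = 1.39 m = 1390 mm.

≈ 1390 mm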